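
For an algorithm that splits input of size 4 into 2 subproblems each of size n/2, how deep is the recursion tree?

For divide and conquer with division factor 2:

Problem sizes at each level:
Level 0: 4
Level 1: 2
Level 2: 1

The root is level 0 and the size-1 base case is level 2 (the tree spans levels 0 through 2, i.e. 3 levels counting the root), so the depth is the number of divisions: log_2(4) = 2

The recursion tree depth is log_2(4) = 2. At each level, the problem size is divided by 2, so it takes 2 divisions to reduce to a base case of size 1. The algorithm makes 2 recursive calls at each level.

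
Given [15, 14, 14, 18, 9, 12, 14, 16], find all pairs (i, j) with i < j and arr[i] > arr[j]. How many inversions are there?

Finding inversions in [15, 14, 14, 18, 9, 12, 14, 16]:

(0, 1): arr[0]=15 > arr[1]=14
(0, 2): arr[0]=15 > arr[2]=14
(0, 4): arr[0]=15 > arr[4]=9
(0, 5): arr[0]=15 > arr[5]=12
(0, 6): arr[0]=15 > arr[6]=14
(1, 4): arr[1]=14 > arr[4]=9
(1, 5): arr[1]=14 > arr[5]=12
(2, 4): arr[2]=14 > arr[4]=9
(2, 5): arr[2]=14 > arr[5]=12
(3, 4): arr[3]=18 > arr[4]=9
(3, 5): arr[3]=18 > arr[5]=12
(3, 6): arr[3]=18 > arr[6]=14
(3, 7): arr[3]=18 > arr[7]=16

Total inversions: 13

The array has 13 inversion(s): (0,1), (0,2), (0,4), (0,5), (0,6), (1,4), (1,5), (2,4), (2,5), (3,4), (3,5), (3,6), (3,7). Each pair (i,j) satisfies i < j and arr[i] > arr[j].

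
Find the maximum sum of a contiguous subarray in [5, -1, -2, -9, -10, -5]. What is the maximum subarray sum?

Using Kadane's algorithm on [5, -1, -2, -9, -10, -5]:

Scanning through the array:
Position 1 (value -1): max_ending_here = 4, max_so_far = 5
Position 2 (value -2): max_ending_here = 2, max_so_far = 5
Position 3 (value -9): max_ending_here = -7, max_so_far = 5
Position 4 (value -10): max_ending_here = -10, max_so_far = 5
Position 5 (value -5): max_ending_here = -5, max_so_far = 5

Maximum subarray: [5]
Maximum sum: 5

The maximum subarray is [5] with sum 5. This subarray runs from index 0 to index 0.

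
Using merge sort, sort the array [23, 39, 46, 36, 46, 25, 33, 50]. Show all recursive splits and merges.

Merge sort trace:

Split: [23, 39, 46, 36, 46, 25, 33, 50] -> [23, 39, 46, 36] and [46, 25, 33, 50]
  Split: [23, 39, 46, 36] -> [23, 39] and [46, 36]
    Split: [23, 39] -> [23] and [39]
    Merge: [23] + [39] -> [23, 39]
    Split: [46, 36] -> [46] and [36]
    Merge: [46] + [36] -> [36, 46]
  Merge: [23, 39] + [36, 46] -> [23, 36, 39, 46]
  Split: [46, 25, 33, 50] -> [46, 25] and [33, 50]
    Split: [46, 25] -> [46] and [25]
    Merge: [46] + [25] -> [25, 46]
    Split: [33, 50] -> [33] and [50]
    Merge: [33] + [50] -> [33, 50]
  Merge: [25, 46] + [33, 50] -> [25, 33, 46, 50]
Merge: [23, 36, 39, 46] + [25, 33, 46, 50] -> [23, 25, 33, 36, 39, 46, 46, 50]

Final sorted array: [23, 25, 33, 36, 39, 46, 46, 50]

The merge sort proceeds by recursively splitting the array and merging sorted halves.
After all merges, the sorted array is [23, 25, 33, 36, 39, 46, 46, 50].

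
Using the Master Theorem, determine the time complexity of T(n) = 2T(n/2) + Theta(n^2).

Master Theorem for T(n) = 2T(n/2) + O(n^2):

a = 2, b = 2, c = 2
log_b(a) = log_2(2) = 1.0000

Case 3: c = 2 > log_2(2) = 1.0000
T(n) = O(n^2) = O(n^2)

For T(n) = 2T(n/2) + O(n^2): log_2(2) = 1.0000. This is Case 3 of the Master Theorem (c > log_b(a), work dominated by root), giving O(n^2).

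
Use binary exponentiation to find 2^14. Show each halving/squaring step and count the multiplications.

Computing 2^14 by squaring (build up from 2^1; each line after the first costs one multiplication):

2^1 = 2
2^2 = (2^1)^2 = 2^2 = 4
2^3 = 2 * 2^2 = 2 * 4 = 8
2^6 = (2^3)^2 = 8^2 = 64
2^7 = 2 * 2^6 = 2 * 64 = 128
2^14 = (2^7)^2 = 128^2 = 16384

Result: 16384
Multiplications needed: 5 (5 lines after 2^1)

2^14 = 16384. Using exponentiation by squaring, this requires 5 multiplications. The key idea: if the exponent is even, square the half-power; if odd, multiply by the base once.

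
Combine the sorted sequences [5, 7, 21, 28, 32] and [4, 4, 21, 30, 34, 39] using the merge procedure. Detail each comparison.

Merging process:

Compare 5 vs 4: take 4 from right. Merged: [4]
Compare 5 vs 4: take 4 from right. Merged: [4, 4]
Compare 5 vs 21: take 5 from left. Merged: [4, 4, 5]
Compare 7 vs 21: take 7 from left. Merged: [4, 4, 5, 7]
Compare 21 vs 21: take 21 from left. Merged: [4, 4, 5, 7, 21]
Compare 28 vs 21: take 21 from right. Merged: [4, 4, 5, 7, 21, 21]
Compare 28 vs 30: take 28 from left. Merged: [4, 4, 5, 7, 21, 21, 28]
Compare 32 vs 30: take 30 from right. Merged: [4, 4, 5, 7, 21, 21, 28, 30]
Compare 32 vs 34: take 32 from left. Merged: [4, 4, 5, 7, 21, 21, 28, 30, 32]
Append remaining from right: [34, 39]. Merged: [4, 4, 5, 7, 21, 21, 28, 30, 32, 34, 39]

Final merged array: [4, 4, 5, 7, 21, 21, 28, 30, 32, 34, 39]
Total comparisons: 9

The merged array is [4, 4, 5, 7, 21, 21, 28, 30, 32, 34, 39], requiring 9 comparisons. The merge step runs in O(n) time where n is the total number of elements.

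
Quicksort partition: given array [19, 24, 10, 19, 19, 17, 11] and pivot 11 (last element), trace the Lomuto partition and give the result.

Lomuto partition with pivot = 11:

Initial array: [19, 24, 10, 19, 19, 17, 11]

arr[0]=19 > 11: no swap
arr[1]=24 > 11: no swap
arr[2]=10 <= 11: swap with position 0, array becomes [10, 24, 19, 19, 19, 17, 11]
arr[3]=19 > 11: no swap
arr[4]=19 > 11: no swap
arr[5]=17 > 11: no swap

Place pivot at position 1: [10, 11, 19, 19, 19, 17, 24]
Pivot position: 1

After partitioning with pivot 11, the array becomes [10, 11, 19, 19, 19, 17, 24]. The pivot is placed at index 1. All elements to the left of the pivot are <= 11, and all elements to the right are > 11.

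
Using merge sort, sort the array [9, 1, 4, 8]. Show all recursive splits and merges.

Merge sort trace:

Split: [9, 1, 4, 8] -> [9, 1] and [4, 8]
  Split: [9, 1] -> [9] and [1]
  Merge: [9] + [1] -> [1, 9]
  Split: [4, 8] -> [4] and [8]
  Merge: [4] + [8] -> [4, 8]
Merge: [1, 9] + [4, 8] -> [1, 4, 8, 9]

Final sorted array: [1, 4, 8, 9]

The merge sort proceeds by recursively splitting the array and merging sorted halves.
After all merges, the sorted array is [1, 4, 8, 9].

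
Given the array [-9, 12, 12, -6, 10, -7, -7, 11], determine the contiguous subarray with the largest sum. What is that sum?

Using Kadane's algorithm on [-9, 12, 12, -6, 10, -7, -7, 11]:

Scanning through the array:
Position 1 (value 12): max_ending_here = 12, max_so_far = 12
Position 2 (value 12): max_ending_here = 24, max_so_far = 24
Position 3 (value -6): max_ending_here = 18, max_so_far = 24
Position 4 (value 10): max_ending_here = 28, max_so_far = 28
Position 5 (value -7): max_ending_here = 21, max_so_far = 28
Position 6 (value -7): max_ending_here = 14, max_so_far = 28
Position 7 (value 11): max_ending_here = 25, max_so_far = 28

Maximum subarray: [12, 12, -6, 10]
Maximum sum: 28

The maximum subarray is [12, 12, -6, 10] with sum 28. This subarray runs from index 1 to index 4.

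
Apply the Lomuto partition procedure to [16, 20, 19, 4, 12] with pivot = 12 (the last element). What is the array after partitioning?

Lomuto partition with pivot = 12:

Initial array: [16, 20, 19, 4, 12]

arr[0]=16 > 12: no swap
arr[1]=20 > 12: no swap
arr[2]=19 > 12: no swap
arr[3]=4 <= 12: swap with position 0, array becomes [4, 20, 19, 16, 12]

Place pivot at position 1: [4, 12, 19, 16, 20]
Pivot position: 1

After partitioning with pivot 12, the array becomes [4, 12, 19, 16, 20]. The pivot is placed at index 1. All elements to the left of the pivot are <= 12, and all elements to the right are > 12.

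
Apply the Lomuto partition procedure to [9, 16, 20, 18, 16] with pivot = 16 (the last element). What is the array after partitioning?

Lomuto partition with pivot = 16:

Initial array: [9, 16, 20, 18, 16]

arr[0]=9 <= 16: swap with position 0, array becomes [9, 16, 20, 18, 16]
arr[1]=16 <= 16: swap with position 1, array becomes [9, 16, 20, 18, 16]
arr[2]=20 > 16: no swap
arr[3]=18 > 16: no swap

Place pivot at position 2: [9, 16, 16, 18, 20]
Pivot position: 2

After partitioning with pivot 16, the array becomes [9, 16, 16, 18, 20]. The pivot is placed at index 2. All elements to the left of the pivot are <= 16, and all elements to the right are > 16.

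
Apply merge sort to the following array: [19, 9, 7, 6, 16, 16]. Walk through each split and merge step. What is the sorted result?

Merge sort trace:

Split: [19, 9, 7, 6, 16, 16] -> [19, 9, 7] and [6, 16, 16]
  Split: [19, 9, 7] -> [19] and [9, 7]
    Split: [9, 7] -> [9] and [7]
    Merge: [9] + [7] -> [7, 9]
  Merge: [19] + [7, 9] -> [7, 9, 19]
  Split: [6, 16, 16] -> [6] and [16, 16]
    Split: [16, 16] -> [16] and [16]
    Merge: [16] + [16] -> [16, 16]
  Merge: [6] + [16, 16] -> [6, 16, 16]
Merge: [7, 9, 19] + [6, 16, 16] -> [6, 7, 9, 16, 16, 19]

Final sorted array: [6, 7, 9, 16, 16, 19]

The merge sort proceeds by recursively splitting the array and merging sorted halves.
After all merges, the sorted array is [6, 7, 9, 16, 16, 19].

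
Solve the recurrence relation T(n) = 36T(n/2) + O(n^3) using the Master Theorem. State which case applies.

Master Theorem for T(n) = 36T(n/2) + O(n^3):

a = 36, b = 2, c = 3
log_b(a) = log_2(36) = 5.1699

Case 1: c = 3 < log_2(36) = 5.1699
T(n) = O(n^(log_2 36))

For T(n) = 36T(n/2) + O(n^3): log_2(36) = 5.1699. This is Case 1 of the Master Theorem (c < log_b(a), work dominated by leaves), giving O(n^(log_2 36)).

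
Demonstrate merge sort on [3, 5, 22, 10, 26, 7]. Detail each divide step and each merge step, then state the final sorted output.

Merge sort trace:

Split: [3, 5, 22, 10, 26, 7] -> [3, 5, 22] and [10, 26, 7]
  Split: [3, 5, 22] -> [3] and [5, 22]
    Split: [5, 22] -> [5] and [22]
    Merge: [5] + [22] -> [5, 22]
  Merge: [3] + [5, 22] -> [3, 5, 22]
  Split: [10, 26, 7] -> [10] and [26, 7]
    Split: [26, 7] -> [26] and [7]
    Merge: [26] + [7] -> [7, 26]
  Merge: [10] + [7, 26] -> [7, 10, 26]
Merge: [3, 5, 22] + [7, 10, 26] -> [3, 5, 7, 10, 22, 26]

Final sorted array: [3, 5, 7, 10, 22, 26]

The merge sort proceeds by recursively splitting the array and merging sorted halves.
After all merges, the sorted array is [3, 5, 7, 10, 22, 26].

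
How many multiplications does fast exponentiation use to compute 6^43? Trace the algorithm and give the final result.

Computing 6^43 by squaring (build up from 6^1; each line after the first costs one multiplication):

6^1 = 6
6^2 = (6^1)^2 = 6^2 = 36
6^4 = (6^2)^2 = 36^2 = 1296
6^5 = 6 * 6^4 = 6 * 1296 = 7776
6^10 = (6^5)^2 = 7776^2 = 60466176
6^20 = (6^10)^2 = 60466176^2 = 3656158440062976
6^21 = 6 * 6^20 = 6 * 3656158440062976 = 21936950640377856
6^42 = (6^21)^2 = 21936950640377856^2 = 481229803398374426442198455156736
6^43 = 6 * 6^42 = 6 * 481229803398374426442198455156736 = 2887378820390246558653190730940416

Result: 2887378820390246558653190730940416
Multiplications needed: 8 (8 lines after 6^1)

6^43 = 2887378820390246558653190730940416. Using exponentiation by squaring, this requires 8 multiplications. The key idea: if the exponent is even, square the half-power; if odd, multiply by the base once.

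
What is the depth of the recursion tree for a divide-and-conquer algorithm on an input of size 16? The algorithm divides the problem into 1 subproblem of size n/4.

For divide and conquer with division factor 4:

Problem sizes at each level:
Level 0: 16
Level 1: 4
Level 2: 1

The root is level 0 and the size-1 base case is level 2 (the tree spans levels 0 through 2, i.e. 3 levels counting the root), so the depth is the number of divisions: log_4(16) = 2

The recursion tree depth is log_4(16) = 2. At each level, the problem size is divided by 4, so it takes 2 divisions to reduce to a base case of size 1. The algorithm makes 1 recursive call at each level.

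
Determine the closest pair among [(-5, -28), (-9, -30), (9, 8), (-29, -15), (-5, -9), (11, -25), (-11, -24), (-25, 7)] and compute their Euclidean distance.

Computing all pairwise distances among 8 points:

d((-5, -28), (-9, -30)) = 4.4721 <-- minimum
d((-5, -28), (9, 8)) = 38.6264
d((-5, -28), (-29, -15)) = 27.2947
d((-5, -28), (-5, -9)) = 19.0
d((-5, -28), (11, -25)) = 16.2788
d((-5, -28), (-11, -24)) = 7.2111
d((-5, -28), (-25, 7)) = 40.3113
d((-9, -30), (9, 8)) = 42.0476
d((-9, -30), (-29, -15)) = 25.0
d((-9, -30), (-5, -9)) = 21.3776
d((-9, -30), (11, -25)) = 20.6155
d((-9, -30), (-11, -24)) = 6.3246
d((-9, -30), (-25, 7)) = 40.3113
d((9, 8), (-29, -15)) = 44.4185
d((9, 8), (-5, -9)) = 22.0227
d((9, 8), (11, -25)) = 33.0606
d((9, 8), (-11, -24)) = 37.7359
d((9, 8), (-25, 7)) = 34.0147
d((-29, -15), (-5, -9)) = 24.7386
d((-29, -15), (11, -25)) = 41.2311
d((-29, -15), (-11, -24)) = 20.1246
d((-29, -15), (-25, 7)) = 22.3607
d((-5, -9), (11, -25)) = 22.6274
d((-5, -9), (-11, -24)) = 16.1555
d((-5, -9), (-25, 7)) = 25.6125
d((11, -25), (-11, -24)) = 22.0227
d((11, -25), (-25, 7)) = 48.1664
d((-11, -24), (-25, 7)) = 34.0147

Closest pair: (-5, -28) and (-9, -30) with distance 4.4721

The closest pair is (-5, -28) and (-9, -30) with Euclidean distance 4.4721. For 8 points, brute-force pairwise comparison is shown above. For large n, the divide-and-conquer algorithm (sort by x, recurse on halves, check the dividing strip) achieves O(n log n).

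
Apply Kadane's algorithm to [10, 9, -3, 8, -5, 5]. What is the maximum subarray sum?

Using Kadane's algorithm on [10, 9, -3, 8, -5, 5]:

Scanning through the array:
Position 1 (value 9): max_ending_here = 19, max_so_far = 19
Position 2 (value -3): max_ending_here = 16, max_so_far = 19
Position 3 (value 8): max_ending_here = 24, max_so_far = 24
Position 4 (value -5): max_ending_here = 19, max_so_far = 24
Position 5 (value 5): max_ending_here = 24, max_so_far = 24

Maximum subarray: [10, 9, -3, 8]
Maximum sum: 24

The maximum subarray is [10, 9, -3, 8] with sum 24. This subarray runs from index 0 to index 3.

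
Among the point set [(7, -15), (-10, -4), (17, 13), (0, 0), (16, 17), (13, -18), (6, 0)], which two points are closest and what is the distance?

Computing all pairwise distances among 7 points:

d((7, -15), (-10, -4)) = 20.2485
d((7, -15), (17, 13)) = 29.7321
d((7, -15), (0, 0)) = 16.5529
d((7, -15), (16, 17)) = 33.2415
d((7, -15), (13, -18)) = 6.7082
d((7, -15), (6, 0)) = 15.0333
d((-10, -4), (17, 13)) = 31.9061
d((-10, -4), (0, 0)) = 10.7703
d((-10, -4), (16, 17)) = 33.4215
d((-10, -4), (13, -18)) = 26.9258
d((-10, -4), (6, 0)) = 16.4924
d((17, 13), (0, 0)) = 21.4009
d((17, 13), (16, 17)) = 4.1231 <-- minimum
d((17, 13), (13, -18)) = 31.257
d((17, 13), (6, 0)) = 17.0294
d((0, 0), (16, 17)) = 23.3452
d((0, 0), (13, -18)) = 22.2036
d((0, 0), (6, 0)) = 6.0
d((16, 17), (13, -18)) = 35.1283
d((16, 17), (6, 0)) = 19.7231
d((13, -18), (6, 0)) = 19.3132

Closest pair: (17, 13) and (16, 17) with distance 4.1231

The closest pair is (17, 13) and (16, 17) with Euclidean distance 4.1231. For 7 points, brute-force pairwise comparison is shown above. For large n, the divide-and-conquer algorithm (sort by x, recurse on halves, check the dividing strip) achieves O(n log n).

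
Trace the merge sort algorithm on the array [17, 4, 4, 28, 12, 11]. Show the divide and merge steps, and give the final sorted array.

Merge sort trace:

Split: [17, 4, 4, 28, 12, 11] -> [17, 4, 4] and [28, 12, 11]
  Split: [17, 4, 4] -> [17] and [4, 4]
    Split: [4, 4] -> [4] and [4]
    Merge: [4] + [4] -> [4, 4]
  Merge: [17] + [4, 4] -> [4, 4, 17]
  Split: [28, 12, 11] -> [28] and [12, 11]
    Split: [12, 11] -> [12] and [11]
    Merge: [12] + [11] -> [11, 12]
  Merge: [28] + [11, 12] -> [11, 12, 28]
Merge: [4, 4, 17] + [11, 12, 28] -> [4, 4, 11, 12, 17, 28]

Final sorted array: [4, 4, 11, 12, 17, 28]

The merge sort proceeds by recursively splitting the array and merging sorted halves.
After all merges, the sorted array is [4, 4, 11, 12, 17, 28].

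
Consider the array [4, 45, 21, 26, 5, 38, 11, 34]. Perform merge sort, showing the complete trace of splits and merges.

Merge sort trace:

Split: [4, 45, 21, 26, 5, 38, 11, 34] -> [4, 45, 21, 26] and [5, 38, 11, 34]
  Split: [4, 45, 21, 26] -> [4, 45] and [21, 26]
    Split: [4, 45] -> [4] and [45]
    Merge: [4] + [45] -> [4, 45]
    Split: [21, 26] -> [21] and [26]
    Merge: [21] + [26] -> [21, 26]
  Merge: [4, 45] + [21, 26] -> [4, 21, 26, 45]
  Split: [5, 38, 11, 34] -> [5, 38] and [11, 34]
    Split: [5, 38] -> [5] and [38]
    Merge: [5] + [38] -> [5, 38]
    Split: [11, 34] -> [11] and [34]
    Merge: [11] + [34] -> [11, 34]
  Merge: [5, 38] + [11, 34] -> [5, 11, 34, 38]
Merge: [4, 21, 26, 45] + [5, 11, 34, 38] -> [4, 5, 11, 21, 26, 34, 38, 45]

Final sorted array: [4, 5, 11, 21, 26, 34, 38, 45]

The merge sort proceeds by recursively splitting the array and merging sorted halves.
After all merges, the sorted array is [4, 5, 11, 21, 26, 34, 38, 45].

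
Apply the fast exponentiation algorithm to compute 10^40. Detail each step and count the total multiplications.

Computing 10^40 by squaring (build up from 10^1; each line after the first costs one multiplication):

10^1 = 10
10^2 = (10^1)^2 = 10^2 = 100
10^4 = (10^2)^2 = 100^2 = 10000
10^5 = 10 * 10^4 = 10 * 10000 = 100000
10^10 = (10^5)^2 = 100000^2 = 10000000000
10^20 = (10^10)^2 = 10000000000^2 = 100000000000000000000
10^40 = (10^20)^2 = 100000000000000000000^2 = 10000000000000000000000000000000000000000

Result: 10000000000000000000000000000000000000000
Multiplications needed: 6 (6 lines after 10^1)

10^40 = 10000000000000000000000000000000000000000. Using exponentiation by squaring, this requires 6 multiplications. The key idea: if the exponent is even, square the half-power; if odd, multiply by the base once.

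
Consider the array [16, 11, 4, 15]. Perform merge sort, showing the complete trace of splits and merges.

Merge sort trace:

Split: [16, 11, 4, 15] -> [16, 11] and [4, 15]
  Split: [16, 11] -> [16] and [11]
  Merge: [16] + [11] -> [11, 16]
  Split: [4, 15] -> [4] and [15]
  Merge: [4] + [15] -> [4, 15]
Merge: [11, 16] + [4, 15] -> [4, 11, 15, 16]

Final sorted array: [4, 11, 15, 16]

The merge sort proceeds by recursively splitting the array and merging sorted halves.
After all merges, the sorted array is [4, 11, 15, 16].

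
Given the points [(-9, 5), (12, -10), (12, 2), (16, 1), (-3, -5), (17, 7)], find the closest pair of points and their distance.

Computing all pairwise distances among 6 points:

d((-9, 5), (12, -10)) = 25.807
d((-9, 5), (12, 2)) = 21.2132
d((-9, 5), (16, 1)) = 25.318
d((-9, 5), (-3, -5)) = 11.6619
d((-9, 5), (17, 7)) = 26.0768
d((12, -10), (12, 2)) = 12.0
d((12, -10), (16, 1)) = 11.7047
d((12, -10), (-3, -5)) = 15.8114
d((12, -10), (17, 7)) = 17.72
d((12, 2), (16, 1)) = 4.1231 <-- minimum
d((12, 2), (-3, -5)) = 16.5529
d((12, 2), (17, 7)) = 7.0711
d((16, 1), (-3, -5)) = 19.9249
d((16, 1), (17, 7)) = 6.0828
d((-3, -5), (17, 7)) = 23.3238

Closest pair: (12, 2) and (16, 1) with distance 4.1231

The closest pair is (12, 2) and (16, 1) with Euclidean distance 4.1231. For 6 points, brute-force pairwise comparison is shown above. For large n, the divide-and-conquer algorithm (sort by x, recurse on halves, check the dividing strip) achieves O(n log n).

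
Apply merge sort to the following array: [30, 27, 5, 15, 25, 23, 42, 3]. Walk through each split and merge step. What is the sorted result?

Merge sort trace:

Split: [30, 27, 5, 15, 25, 23, 42, 3] -> [30, 27, 5, 15] and [25, 23, 42, 3]
  Split: [30, 27, 5, 15] -> [30, 27] and [5, 15]
    Split: [30, 27] -> [30] and [27]
    Merge: [30] + [27] -> [27, 30]
    Split: [5, 15] -> [5] and [15]
    Merge: [5] + [15] -> [5, 15]
  Merge: [27, 30] + [5, 15] -> [5, 15, 27, 30]
  Split: [25, 23, 42, 3] -> [25, 23] and [42, 3]
    Split: [25, 23] -> [25] and [23]
    Merge: [25] + [23] -> [23, 25]
    Split: [42, 3] -> [42] and [3]
    Merge: [42] + [3] -> [3, 42]
  Merge: [23, 25] + [3, 42] -> [3, 23, 25, 42]
Merge: [5, 15, 27, 30] + [3, 23, 25, 42] -> [3, 5, 15, 23, 25, 27, 30, 42]

Final sorted array: [3, 5, 15, 23, 25, 27, 30, 42]

The merge sort proceeds by recursively splitting the array and merging sorted halves.
After all merges, the sorted array is [3, 5, 15, 23, 25, 27, 30, 42].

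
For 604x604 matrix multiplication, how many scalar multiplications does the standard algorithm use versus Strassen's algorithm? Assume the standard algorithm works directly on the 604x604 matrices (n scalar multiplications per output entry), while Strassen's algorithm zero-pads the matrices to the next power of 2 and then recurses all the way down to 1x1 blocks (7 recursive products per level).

Matrix multiplication for 604x604 matrices:

Strassen's algorithm requires power-of-2 dimensions. Pad 604x604 to 1024x1024 (next power of 2).

Standard algorithm: 604^3 = 220348864 multiplications
Strassen's algorithm: 7^(log2(1024)) = 7^10 = 282475249 multiplications
Difference: 220348864 - 282475249 = -62126385 (Strassen uses MORE here due to padding overhead — for small or just-over-power-of-2 n, padding can outweigh the per-level savings)

Standard: 220348864 multiplications (604^3). Strassen: 282475249 multiplications (7^10, after padding to 1024x1024). Strassen reduces 8 recursive multiplications to 7 at each level.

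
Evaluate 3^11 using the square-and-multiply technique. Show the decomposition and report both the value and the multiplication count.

Computing 3^11 by squaring (build up from 3^1; each line after the first costs one multiplication):

3^1 = 3
3^2 = (3^1)^2 = 3^2 = 9
3^4 = (3^2)^2 = 9^2 = 81
3^5 = 3 * 3^4 = 3 * 81 = 243
3^10 = (3^5)^2 = 243^2 = 59049
3^11 = 3 * 3^10 = 3 * 59049 = 177147

Result: 177147
Multiplications needed: 5 (5 lines after 3^1)

3^11 = 177147. Using exponentiation by squaring, this requires 5 multiplications. The key idea: if the exponent is even, square the half-power; if odd, multiply by the base once.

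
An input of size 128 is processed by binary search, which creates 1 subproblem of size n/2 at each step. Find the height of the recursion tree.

For divide and conquer with division factor 2:

Problem sizes at each level:
Level 0: 128
Level 1: 64
Level 2: 32
Level 3: 16
Level 4: 8
Level 5: 4
Level 6: 2
Level 7: 1

The root is level 0 and the size-1 base case is level 7 (the tree spans levels 0 through 7, i.e. 8 levels counting the root), so the depth is the number of divisions: log_2(128) = 7

The recursion tree depth is log_2(128) = 7. At each level, the problem size is divided by 2, so it takes 7 divisions to reduce to a base case of size 1. The algorithm makes 1 recursive call at each level.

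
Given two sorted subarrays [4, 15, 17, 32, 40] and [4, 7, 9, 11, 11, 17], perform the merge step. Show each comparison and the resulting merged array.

Merging process:

Compare 4 vs 4: take 4 from left. Merged: [4]
Compare 15 vs 4: take 4 from right. Merged: [4, 4]
Compare 15 vs 7: take 7 from right. Merged: [4, 4, 7]
Compare 15 vs 9: take 9 from right. Merged: [4, 4, 7, 9]
Compare 15 vs 11: take 11 from right. Merged: [4, 4, 7, 9, 11]
Compare 15 vs 11: take 11 from right. Merged: [4, 4, 7, 9, 11, 11]
Compare 15 vs 17: take 15 from left. Merged: [4, 4, 7, 9, 11, 11, 15]
Compare 17 vs 17: take 17 from left. Merged: [4, 4, 7, 9, 11, 11, 15, 17]
Compare 32 vs 17: take 17 from right. Merged: [4, 4, 7, 9, 11, 11, 15, 17, 17]
Append remaining from left: [32, 40]. Merged: [4, 4, 7, 9, 11, 11, 15, 17, 17, 32, 40]

Final merged array: [4, 4, 7, 9, 11, 11, 15, 17, 17, 32, 40]
Total comparisons: 9

The merged array is [4, 4, 7, 9, 11, 11, 15, 17, 17, 32, 40], requiring 9 comparisons. The merge step runs in O(n) time where n is the total number of elements.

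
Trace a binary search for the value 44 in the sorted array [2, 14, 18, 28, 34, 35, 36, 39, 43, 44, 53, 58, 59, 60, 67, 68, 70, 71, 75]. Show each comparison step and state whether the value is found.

Binary search for 44 in [2, 14, 18, 28, 34, 35, 36, 39, 43, 44, 53, 58, 59, 60, 67, 68, 70, 71, 75]:

lo=0, hi=18, mid=9, arr[mid]=44 -> Found target at index 9!

Binary search finds 44 at index 9 after 1 comparisons. The search repeatedly halves the search space by comparing with the middle element.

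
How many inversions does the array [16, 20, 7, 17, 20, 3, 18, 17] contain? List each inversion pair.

Finding inversions in [16, 20, 7, 17, 20, 3, 18, 17]:

(0, 2): arr[0]=16 > arr[2]=7
(0, 5): arr[0]=16 > arr[5]=3
(1, 2): arr[1]=20 > arr[2]=7
(1, 3): arr[1]=20 > arr[3]=17
(1, 5): arr[1]=20 > arr[5]=3
(1, 6): arr[1]=20 > arr[6]=18
(1, 7): arr[1]=20 > arr[7]=17
(2, 5): arr[2]=7 > arr[5]=3
(3, 5): arr[3]=17 > arr[5]=3
(4, 5): arr[4]=20 > arr[5]=3
(4, 6): arr[4]=20 > arr[6]=18
(4, 7): arr[4]=20 > arr[7]=17
(6, 7): arr[6]=18 > arr[7]=17

Total inversions: 13

The array has 13 inversion(s): (0,2), (0,5), (1,2), (1,3), (1,5), (1,6), (1,7), (2,5), (3,5), (4,5), (4,6), (4,7), (6,7). Each pair (i,j) satisfies i < j and arr[i] > arr[j].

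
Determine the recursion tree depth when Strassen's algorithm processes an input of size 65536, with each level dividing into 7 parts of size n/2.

For divide and conquer with division factor 2:

Problem sizes at each level:
Level 0: 65536
Level 1: 32768
Level 2: 16384
Level 3: 8192
Level 4: 4096
Level 5: 2048
Level 6: 1024
Level 7: 512
Level 8: 256
Level 9: 128
Level 10: 64
Level 11: 32
Level 12: 16
Level 13: 8
Level 14: 4
Level 15: 2
Level 16: 1

The root is level 0 and the size-1 base case is level 16 (the tree spans levels 0 through 16, i.e. 17 levels counting the root), so the depth is the number of divisions: log_2(65536) = 16

The recursion tree depth is log_2(65536) = 16. At each level, the problem size is divided by 2, so it takes 16 divisions to reduce to a base case of size 1. The algorithm makes 7 recursive calls at each level.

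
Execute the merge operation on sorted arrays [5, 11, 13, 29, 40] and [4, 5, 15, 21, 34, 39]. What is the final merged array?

Merging process:

Compare 5 vs 4: take 4 from right. Merged: [4]
Compare 5 vs 5: take 5 from left. Merged: [4, 5]
Compare 11 vs 5: take 5 from right. Merged: [4, 5, 5]
Compare 11 vs 15: take 11 from left. Merged: [4, 5, 5, 11]
Compare 13 vs 15: take 13 from left. Merged: [4, 5, 5, 11, 13]
Compare 29 vs 15: take 15 from right. Merged: [4, 5, 5, 11, 13, 15]
Compare 29 vs 21: take 21 from right. Merged: [4, 5, 5, 11, 13, 15, 21]
Compare 29 vs 34: take 29 from left. Merged: [4, 5, 5, 11, 13, 15, 21, 29]
Compare 40 vs 34: take 34 from right. Merged: [4, 5, 5, 11, 13, 15, 21, 29, 34]
Compare 40 vs 39: take 39 from right. Merged: [4, 5, 5, 11, 13, 15, 21, 29, 34, 39]
Append remaining from left: [40]. Merged: [4, 5, 5, 11, 13, 15, 21, 29, 34, 39, 40]

Final merged array: [4, 5, 5, 11, 13, 15, 21, 29, 34, 39, 40]
Total comparisons: 10

The merged array is [4, 5, 5, 11, 13, 15, 21, 29, 34, 39, 40], requiring 10 comparisons. The merge step runs in O(n) time where n is the total number of elements.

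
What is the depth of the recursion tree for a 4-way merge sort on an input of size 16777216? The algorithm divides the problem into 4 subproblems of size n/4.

For divide and conquer with division factor 4:

Problem sizes at each level:
Level 0: 16777216
Level 1: 4194304
Level 2: 1048576
Level 3: 262144
Level 4: 65536
Level 5: 16384
Level 6: 4096
Level 7: 1024
Level 8: 256
Level 9: 64
Level 10: 16
Level 11: 4
Level 12: 1

The root is level 0 and the size-1 base case is level 12 (the tree spans levels 0 through 12, i.e. 13 levels counting the root), so the depth is the number of divisions: log_4(16777216) = 12

The recursion tree depth is log_4(16777216) = 12. At each level, the problem size is divided by 4, so it takes 12 divisions to reduce to a base case of size 1. The algorithm makes 4 recursive calls at each level.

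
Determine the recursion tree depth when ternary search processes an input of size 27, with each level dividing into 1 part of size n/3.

For divide and conquer with division factor 3:

Problem sizes at each level:
Level 0: 27
Level 1: 9
Level 2: 3
Level 3: 1

The root is level 0 and the size-1 base case is level 3 (the tree spans levels 0 through 3, i.e. 4 levels counting the root), so the depth is the number of divisions: log_3(27) = 3

The recursion tree depth is log_3(27) = 3. At each level, the problem size is divided by 3, so it takes 3 divisions to reduce to a base case of size 1. The algorithm makes 1 recursive call at each level.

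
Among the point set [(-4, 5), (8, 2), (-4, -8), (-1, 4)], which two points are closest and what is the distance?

Computing all pairwise distances among 4 points:

d((-4, 5), (8, 2)) = 12.3693
d((-4, 5), (-4, -8)) = 13.0
d((-4, 5), (-1, 4)) = 3.1623 <-- minimum
d((8, 2), (-4, -8)) = 15.6205
d((8, 2), (-1, 4)) = 9.2195
d((-4, -8), (-1, 4)) = 12.3693

Closest pair: (-4, 5) and (-1, 4) with distance 3.1623

The closest pair is (-4, 5) and (-1, 4) with Euclidean distance 3.1623. For 4 points, brute-force pairwise comparison is shown above. For large n, the divide-and-conquer algorithm (sort by x, recurse on halves, check the dividing strip) achieves O(n log n).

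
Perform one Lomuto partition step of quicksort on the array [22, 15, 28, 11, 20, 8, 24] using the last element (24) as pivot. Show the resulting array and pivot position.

Lomuto partition with pivot = 24:

Initial array: [22, 15, 28, 11, 20, 8, 24]

arr[0]=22 <= 24: swap with position 0, array becomes [22, 15, 28, 11, 20, 8, 24]
arr[1]=15 <= 24: swap with position 1, array becomes [22, 15, 28, 11, 20, 8, 24]
arr[2]=28 > 24: no swap
arr[3]=11 <= 24: swap with position 2, array becomes [22, 15, 11, 28, 20, 8, 24]
arr[4]=20 <= 24: swap with position 3, array becomes [22, 15, 11, 20, 28, 8, 24]
arr[5]=8 <= 24: swap with position 4, array becomes [22, 15, 11, 20, 8, 28, 24]

Place pivot at position 5: [22, 15, 11, 20, 8, 24, 28]
Pivot position: 5

After partitioning with pivot 24, the array becomes [22, 15, 11, 20, 8, 24, 28]. The pivot is placed at index 5. All elements to the left of the pivot are <= 24, and all elements to the right are > 24.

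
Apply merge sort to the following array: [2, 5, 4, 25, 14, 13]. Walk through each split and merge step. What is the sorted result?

Merge sort trace:

Split: [2, 5, 4, 25, 14, 13] -> [2, 5, 4] and [25, 14, 13]
  Split: [2, 5, 4] -> [2] and [5, 4]
    Split: [5, 4] -> [5] and [4]
    Merge: [5] + [4] -> [4, 5]
  Merge: [2] + [4, 5] -> [2, 4, 5]
  Split: [25, 14, 13] -> [25] and [14, 13]
    Split: [14, 13] -> [14] and [13]
    Merge: [14] + [13] -> [13, 14]
  Merge: [25] + [13, 14] -> [13, 14, 25]
Merge: [2, 4, 5] + [13, 14, 25] -> [2, 4, 5, 13, 14, 25]

Final sorted array: [2, 4, 5, 13, 14, 25]

The merge sort proceeds by recursively splitting the array and merging sorted halves.
After all merges, the sorted array is [2, 4, 5, 13, 14, 25].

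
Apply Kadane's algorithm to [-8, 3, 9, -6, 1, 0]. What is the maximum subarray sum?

Using Kadane's algorithm on [-8, 3, 9, -6, 1, 0]:

Scanning through the array:
Position 1 (value 3): max_ending_here = 3, max_so_far = 3
Position 2 (value 9): max_ending_here = 12, max_so_far = 12
Position 3 (value -6): max_ending_here = 6, max_so_far = 12
Position 4 (value 1): max_ending_here = 7, max_so_far = 12
Position 5 (value 0): max_ending_here = 7, max_so_far = 12

Maximum subarray: [3, 9]
Maximum sum: 12

The maximum subarray is [3, 9] with sum 12. This subarray runs from index 1 to index 2.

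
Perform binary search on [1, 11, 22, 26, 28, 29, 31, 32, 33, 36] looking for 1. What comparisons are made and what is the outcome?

Binary search for 1 in [1, 11, 22, 26, 28, 29, 31, 32, 33, 36]:

lo=0, hi=9, mid=4, arr[mid]=28 -> 28 > 1, search left half
lo=0, hi=3, mid=1, arr[mid]=11 -> 11 > 1, search left half
lo=0, hi=0, mid=0, arr[mid]=1 -> Found target at index 0!

Binary search finds 1 at index 0 after 3 comparisons. The search repeatedly halves the search space by comparing with the middle element.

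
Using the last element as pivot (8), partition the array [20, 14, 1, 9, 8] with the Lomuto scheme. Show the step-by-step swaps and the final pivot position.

Lomuto partition with pivot = 8:

Initial array: [20, 14, 1, 9, 8]

arr[0]=20 > 8: no swap
arr[1]=14 > 8: no swap
arr[2]=1 <= 8: swap with position 0, array becomes [1, 14, 20, 9, 8]
arr[3]=9 > 8: no swap

Place pivot at position 1: [1, 8, 20, 9, 14]
Pivot position: 1

After partitioning with pivot 8, the array becomes [1, 8, 20, 9, 14]. The pivot is placed at index 1. All elements to the left of the pivot are <= 8, and all elements to the right are > 8.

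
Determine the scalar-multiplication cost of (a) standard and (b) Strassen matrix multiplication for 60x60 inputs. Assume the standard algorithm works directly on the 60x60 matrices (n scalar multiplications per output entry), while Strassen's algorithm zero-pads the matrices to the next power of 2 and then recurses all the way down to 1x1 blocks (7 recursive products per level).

Matrix multiplication for 60x60 matrices:

Strassen's algorithm requires power-of-2 dimensions. Pad 60x60 to 64x64 (next power of 2).

Standard algorithm: 60^3 = 216000 multiplications
Strassen's algorithm: 7^(log2(64)) = 7^6 = 117649 multiplications
Savings: 216000 - 117649 = 98351 multiplications

Standard: 216000 multiplications (60^3). Strassen: 117649 multiplications (7^6, after padding to 64x64). Strassen reduces 8 recursive multiplications to 7 at each level.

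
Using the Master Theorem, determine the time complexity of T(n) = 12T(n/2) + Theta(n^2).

Master Theorem for T(n) = 12T(n/2) + O(n^2):

a = 12, b = 2, c = 2
log_b(a) = log_2(12) = 3.5850

Case 1: c = 2 < log_2(12) = 3.5850
T(n) = O(n^(log_2 12))

For T(n) = 12T(n/2) + O(n^2): log_2(12) = 3.5850. This is Case 1 of the Master Theorem (c < log_b(a), work dominated by leaves), giving O(n^(log_2 12)).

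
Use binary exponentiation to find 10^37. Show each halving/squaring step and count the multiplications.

Computing 10^37 by squaring (build up from 10^1; each line after the first costs one multiplication):

10^1 = 10
10^2 = (10^1)^2 = 10^2 = 100
10^4 = (10^2)^2 = 100^2 = 10000
10^8 = (10^4)^2 = 10000^2 = 100000000
10^9 = 10 * 10^8 = 10 * 100000000 = 1000000000
10^18 = (10^9)^2 = 1000000000^2 = 1000000000000000000
10^36 = (10^18)^2 = 1000000000000000000^2 = 1000000000000000000000000000000000000
10^37 = 10 * 10^36 = 10 * 1000000000000000000000000000000000000 = 10000000000000000000000000000000000000

Result: 10000000000000000000000000000000000000
Multiplications needed: 7 (7 lines after 10^1)

10^37 = 10000000000000000000000000000000000000. Using exponentiation by squaring, this requires 7 multiplications. The key idea: if the exponent is even, square the half-power; if odd, multiply by the base once.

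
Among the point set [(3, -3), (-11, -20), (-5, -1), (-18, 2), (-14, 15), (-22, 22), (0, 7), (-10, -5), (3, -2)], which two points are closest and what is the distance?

Computing all pairwise distances among 9 points:

d((3, -3), (-11, -20)) = 22.0227
d((3, -3), (-5, -1)) = 8.2462
d((3, -3), (-18, 2)) = 21.587
d((3, -3), (-14, 15)) = 24.7588
d((3, -3), (-22, 22)) = 35.3553
d((3, -3), (0, 7)) = 10.4403
d((3, -3), (-10, -5)) = 13.1529
d((3, -3), (3, -2)) = 1.0 <-- minimum
d((-11, -20), (-5, -1)) = 19.9249
d((-11, -20), (-18, 2)) = 23.0868
d((-11, -20), (-14, 15)) = 35.1283
d((-11, -20), (-22, 22)) = 43.4166
d((-11, -20), (0, 7)) = 29.1548
d((-11, -20), (-10, -5)) = 15.0333
d((-11, -20), (3, -2)) = 22.8035
d((-5, -1), (-18, 2)) = 13.3417
d((-5, -1), (-14, 15)) = 18.3576
d((-5, -1), (-22, 22)) = 28.6007
d((-5, -1), (0, 7)) = 9.434
d((-5, -1), (-10, -5)) = 6.4031
d((-5, -1), (3, -2)) = 8.0623
d((-18, 2), (-14, 15)) = 13.6015
d((-18, 2), (-22, 22)) = 20.3961
d((-18, 2), (0, 7)) = 18.6815
d((-18, 2), (-10, -5)) = 10.6301
d((-18, 2), (3, -2)) = 21.3776
d((-14, 15), (-22, 22)) = 10.6301
d((-14, 15), (0, 7)) = 16.1245
d((-14, 15), (-10, -5)) = 20.3961
d((-14, 15), (3, -2)) = 24.0416
d((-22, 22), (0, 7)) = 26.6271
d((-22, 22), (-10, -5)) = 29.5466
d((-22, 22), (3, -2)) = 34.6554
d((0, 7), (-10, -5)) = 15.6205
d((0, 7), (3, -2)) = 9.4868
d((-10, -5), (3, -2)) = 13.3417

Closest pair: (3, -3) and (3, -2) with distance 1.0

The closest pair is (3, -3) and (3, -2) with Euclidean distance 1.0. For 9 points, brute-force pairwise comparison is shown above. For large n, the divide-and-conquer algorithm (sort by x, recurse on halves, check the dividing strip) achieves O(n log n).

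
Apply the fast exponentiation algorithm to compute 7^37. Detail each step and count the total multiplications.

Computing 7^37 by squaring (build up from 7^1; each line after the first costs one multiplication):

7^1 = 7
7^2 = (7^1)^2 = 7^2 = 49
7^4 = (7^2)^2 = 49^2 = 2401
7^8 = (7^4)^2 = 2401^2 = 5764801
7^9 = 7 * 7^8 = 7 * 5764801 = 40353607
7^18 = (7^9)^2 = 40353607^2 = 1628413597910449
7^36 = (7^18)^2 = 1628413597910449^2 = 2651730845859653471779023381601
7^37 = 7 * 7^36 = 7 * 2651730845859653471779023381601 = 18562115921017574302453163671207

Result: 18562115921017574302453163671207
Multiplications needed: 7 (7 lines after 7^1)

7^37 = 18562115921017574302453163671207. Using exponentiation by squaring, this requires 7 multiplications. The key idea: if the exponent is even, square the half-power; if odd, multiply by the base once.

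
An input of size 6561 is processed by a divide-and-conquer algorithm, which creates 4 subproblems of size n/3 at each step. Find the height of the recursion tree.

For divide and conquer with division factor 3:

Problem sizes at each level:
Level 0: 6561
Level 1: 2187
Level 2: 729
Level 3: 243
Level 4: 81
Level 5: 27
Level 6: 9
Level 7: 3
Level 8: 1

The root is level 0 and the size-1 base case is level 8 (the tree spans levels 0 through 8, i.e. 9 levels counting the root), so the depth is the number of divisions: log_3(6561) = 8

The recursion tree depth is log_3(6561) = 8. At each level, the problem size is divided by 3, so it takes 8 divisions to reduce to a base case of size 1. The algorithm makes 4 recursive calls at each level.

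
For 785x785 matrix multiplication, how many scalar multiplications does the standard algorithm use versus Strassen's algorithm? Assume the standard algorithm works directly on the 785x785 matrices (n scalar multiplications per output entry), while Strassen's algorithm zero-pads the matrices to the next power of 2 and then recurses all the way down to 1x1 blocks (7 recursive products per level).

Matrix multiplication for 785x785 matrices:

Strassen's algorithm requires power-of-2 dimensions. Pad 785x785 to 1024x1024 (next power of 2).

Standard algorithm: 785^3 = 483736625 multiplications
Strassen's algorithm: 7^(log2(1024)) = 7^10 = 282475249 multiplications
Savings: 483736625 - 282475249 = 201261376 multiplications

Standard: 483736625 multiplications (785^3). Strassen: 282475249 multiplications (7^10, after padding to 1024x1024). Strassen reduces 8 recursive multiplications to 7 at each level.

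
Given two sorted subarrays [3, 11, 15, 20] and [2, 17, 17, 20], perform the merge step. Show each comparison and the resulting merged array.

Merging process:

Compare 3 vs 2: take 2 from right. Merged: [2]
Compare 3 vs 17: take 3 from left. Merged: [2, 3]
Compare 11 vs 17: take 11 from left. Merged: [2, 3, 11]
Compare 15 vs 17: take 15 from left. Merged: [2, 3, 11, 15]
Compare 20 vs 17: take 17 from right. Merged: [2, 3, 11, 15, 17]
Compare 20 vs 17: take 17 from right. Merged: [2, 3, 11, 15, 17, 17]
Compare 20 vs 20: take 20 from left. Merged: [2, 3, 11, 15, 17, 17, 20]
Append remaining from right: [20]. Merged: [2, 3, 11, 15, 17, 17, 20, 20]

Final merged array: [2, 3, 11, 15, 17, 17, 20, 20]
Total comparisons: 7

The merged array is [2, 3, 11, 15, 17, 17, 20, 20], requiring 7 comparisons. The merge step runs in O(n) time where n is the total number of elements.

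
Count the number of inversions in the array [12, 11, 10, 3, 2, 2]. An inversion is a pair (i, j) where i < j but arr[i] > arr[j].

Finding inversions in [12, 11, 10, 3, 2, 2]:

(0, 1): arr[0]=12 > arr[1]=11
(0, 2): arr[0]=12 > arr[2]=10
(0, 3): arr[0]=12 > arr[3]=3
(0, 4): arr[0]=12 > arr[4]=2
(0, 5): arr[0]=12 > arr[5]=2
(1, 2): arr[1]=11 > arr[2]=10
(1, 3): arr[1]=11 > arr[3]=3
(1, 4): arr[1]=11 > arr[4]=2
(1, 5): arr[1]=11 > arr[5]=2
(2, 3): arr[2]=10 > arr[3]=3
(2, 4): arr[2]=10 > arr[4]=2
(2, 5): arr[2]=10 > arr[5]=2
(3, 4): arr[3]=3 > arr[4]=2
(3, 5): arr[3]=3 > arr[5]=2

Total inversions: 14

The array has 14 inversion(s): (0,1), (0,2), (0,3), (0,4), (0,5), (1,2), (1,3), (1,4), (1,5), (2,3), (2,4), (2,5), (3,4), (3,5). Each pair (i,j) satisfies i < j and arr[i] > arr[j].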